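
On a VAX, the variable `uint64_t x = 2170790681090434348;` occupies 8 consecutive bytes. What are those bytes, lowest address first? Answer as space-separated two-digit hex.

2C A5 1F 84 9F 32 20 1E

2170790681090434348 in hexadecimal, padded to 64 bits, is 0x1E20329F841FA52C.
Split into bytes (most-significant first): 1E 20 32 9F 84 1F A5 2C.
Little-endian stores the least-significant byte at the lowest address.
So at ascending addresses the bytes are 2C A5 1F 84 9F 32 20 1E.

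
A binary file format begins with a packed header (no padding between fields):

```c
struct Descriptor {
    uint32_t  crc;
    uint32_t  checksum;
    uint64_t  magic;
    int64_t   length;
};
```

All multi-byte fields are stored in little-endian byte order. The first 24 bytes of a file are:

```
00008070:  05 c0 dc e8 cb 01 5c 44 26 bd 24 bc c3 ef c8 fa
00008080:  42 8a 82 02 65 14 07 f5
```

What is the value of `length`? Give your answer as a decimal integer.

`length` follows `crc` (4 B), `checksum` (4 B), `magic` (8 B), so it starts at offset 4 + 4 + 8 = 16 and occupies 8 bytes.
Bytes at offsets 16..23: 42 8A 82 02 65 14 07 F5.
Little-endian stores the least-significant byte at the lowest address.
Reassemble most-significant byte first: F5 07 14 65 02 82 8A 42 → 0xF507146502828A42.
Top bit is set, so as a signed 64-bit value this is 0xF507146502828A42 − 2^64 = -790640785513870782.

-790640785513870782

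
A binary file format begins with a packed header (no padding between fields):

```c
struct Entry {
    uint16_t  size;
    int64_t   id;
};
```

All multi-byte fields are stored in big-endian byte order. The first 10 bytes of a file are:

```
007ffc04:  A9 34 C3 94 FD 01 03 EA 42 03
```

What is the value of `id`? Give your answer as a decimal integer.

-4353576758957948413

`id` follows `size` (2 bytes), so it starts at byte offset 2 and occupies 8 bytes.
Bytes at offsets 2..9: C3 94 FD 01 03 EA 42 03.
In big-endian order the high byte comes first in memory.
The bytes are already most-significant first: 0xC394FD0103EA4203.
Top bit is set, so as a signed 64-bit value this is 0xC394FD0103EA4203 − 2^64 = -4353576758957948413.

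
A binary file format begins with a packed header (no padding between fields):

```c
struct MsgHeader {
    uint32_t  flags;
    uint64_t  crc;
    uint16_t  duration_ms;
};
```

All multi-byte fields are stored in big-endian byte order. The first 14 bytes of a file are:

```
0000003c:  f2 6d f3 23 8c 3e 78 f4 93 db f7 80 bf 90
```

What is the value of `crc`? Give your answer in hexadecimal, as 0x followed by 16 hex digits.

`crc` follows `flags` (4 bytes), so it starts at byte offset 4 and occupies 8 bytes.
Bytes at offsets 4..11: 8C 3E 78 F4 93 DB F7 80.
In big-endian order the high byte comes first in memory.
The bytes are already most-significant first: 0x8C3E78F493DBF780.

0x8C3E78F493DBF780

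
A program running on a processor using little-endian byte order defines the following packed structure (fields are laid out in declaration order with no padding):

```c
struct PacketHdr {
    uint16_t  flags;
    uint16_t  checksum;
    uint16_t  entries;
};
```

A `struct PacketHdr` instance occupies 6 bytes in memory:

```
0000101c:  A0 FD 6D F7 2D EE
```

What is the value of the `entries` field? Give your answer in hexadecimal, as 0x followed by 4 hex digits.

`entries` follows `flags` (2 B), `checksum` (2 B), so it starts at offset 2 + 2 = 4 and occupies 2 bytes.
Bytes at offsets 4..5: 2D EE.
Little-endian stores the least-significant byte at the lowest address.
Reassemble most-significant byte first: EE 2D → 0xEE2D.

0xEE2D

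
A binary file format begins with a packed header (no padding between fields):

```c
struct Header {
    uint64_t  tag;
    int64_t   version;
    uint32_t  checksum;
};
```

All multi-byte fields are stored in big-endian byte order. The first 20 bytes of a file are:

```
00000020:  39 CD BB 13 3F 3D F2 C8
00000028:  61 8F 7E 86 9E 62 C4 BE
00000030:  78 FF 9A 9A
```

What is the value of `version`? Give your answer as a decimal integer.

7029976659996624062

`version` follows `tag` (8 bytes), so it starts at byte offset 8 and occupies 8 bytes.
Bytes at offsets 8..15: 61 8F 7E 86 9E 62 C4 BE.
In big-endian order the high byte comes first in memory.
The bytes are already most-significant first: 0x618F7E869E62C4BE.
0x618F7E869E62C4BE = 7029976659996624062.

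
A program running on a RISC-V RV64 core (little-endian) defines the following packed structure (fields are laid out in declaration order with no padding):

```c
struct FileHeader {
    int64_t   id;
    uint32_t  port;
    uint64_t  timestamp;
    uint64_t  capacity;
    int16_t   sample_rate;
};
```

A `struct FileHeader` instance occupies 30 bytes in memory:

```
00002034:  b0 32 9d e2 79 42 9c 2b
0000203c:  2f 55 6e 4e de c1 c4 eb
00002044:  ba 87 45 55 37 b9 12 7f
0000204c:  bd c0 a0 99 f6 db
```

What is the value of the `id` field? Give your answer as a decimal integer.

3142459731258192560

`id` is the first field, at byte offset 0, occupying 8 bytes.
Bytes at offsets 0..7: B0 32 9D E2 79 42 9C 2B.
Little-endian: lowest address holds the least-significant byte.
Reassemble most-significant byte first: 2B 9C 42 79 E2 9D 32 B0 → 0x2B9C4279E29D32B0.
0x2B9C4279E29D32B0 = 3142459731258192560.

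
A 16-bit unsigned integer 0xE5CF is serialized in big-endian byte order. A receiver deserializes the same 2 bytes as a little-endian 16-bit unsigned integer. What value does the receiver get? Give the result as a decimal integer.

53221

Stored big-endian, the bytes at ascending addresses are E5 CF.
Read back as little-endian, the first byte is least significant, giving 0xCFE5.
0xCFE5 = 53221.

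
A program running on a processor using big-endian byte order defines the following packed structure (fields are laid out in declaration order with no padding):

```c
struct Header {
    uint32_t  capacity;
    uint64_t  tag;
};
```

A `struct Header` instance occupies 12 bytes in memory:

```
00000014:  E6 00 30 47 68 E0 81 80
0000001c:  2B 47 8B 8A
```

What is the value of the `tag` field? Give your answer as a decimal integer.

`tag` follows `capacity` (4 bytes), so it starts at byte offset 4 and occupies 8 bytes.
Bytes at offsets 4..11: 68 E0 81 80 2B 47 8B 8A.
Big-endian stores the most-significant byte at the lowest address.
The bytes are already most-significant first: 0x68E081802B478B8A.
0x68E081802B478B8A = 7557182562209598346.

7557182562209598346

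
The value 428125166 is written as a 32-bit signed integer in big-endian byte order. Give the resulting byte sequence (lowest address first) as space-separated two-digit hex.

428125166 in hexadecimal, padded to 32 bits, is 0x1984ABEE.
Split into bytes (most-significant first): 19 84 AB EE.
Big-endian: lowest address holds the most-significant byte.
So the memory order matches the most-significant-first order: 19 84 AB EE.

19 84 AB EE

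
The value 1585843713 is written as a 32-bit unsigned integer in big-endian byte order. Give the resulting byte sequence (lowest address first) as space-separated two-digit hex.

5E 86 0E 01

1585843713 in hexadecimal, padded to 32 bits, is 0x5E860E01.
Split into bytes (most-significant first): 5E 86 0E 01.
In big-endian order the high byte comes first in memory.
So the memory order matches the most-significant-first order: 5E 86 0E 01.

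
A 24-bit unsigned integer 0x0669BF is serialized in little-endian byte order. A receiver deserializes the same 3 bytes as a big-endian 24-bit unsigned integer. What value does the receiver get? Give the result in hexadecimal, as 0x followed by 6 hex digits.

0xBF6906

Stored little-endian, the bytes at ascending addresses are BF 69 06.
Read back as big-endian, the last byte is least significant, giving 0xBF6906.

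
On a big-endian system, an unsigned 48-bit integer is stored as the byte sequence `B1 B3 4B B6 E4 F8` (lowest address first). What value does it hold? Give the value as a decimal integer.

195383627539704

Big-endian: lowest address holds the most-significant byte.
The bytes are already most-significant first: 0xB1B34BB6E4F8.
0xB1B34BB6E4F8 = 195383627539704.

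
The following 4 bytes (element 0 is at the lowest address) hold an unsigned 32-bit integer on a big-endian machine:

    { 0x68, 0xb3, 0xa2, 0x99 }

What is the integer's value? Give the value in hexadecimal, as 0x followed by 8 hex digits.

Big-endian stores the most-significant byte at the lowest address.
The bytes are already most-significant first: 0x68B3A299.

0x68B3A299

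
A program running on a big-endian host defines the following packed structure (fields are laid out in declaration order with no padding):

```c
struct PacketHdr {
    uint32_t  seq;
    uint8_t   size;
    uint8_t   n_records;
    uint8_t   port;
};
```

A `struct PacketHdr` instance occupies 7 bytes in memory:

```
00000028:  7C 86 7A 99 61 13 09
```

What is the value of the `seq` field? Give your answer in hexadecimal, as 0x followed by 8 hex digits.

0x7C867A99

`seq` is the first field, at byte offset 0, occupying 4 bytes.
Bytes at offsets 0..3: 7C 86 7A 99.
Big-endian stores the most-significant byte at the lowest address.
The bytes are already most-significant first: 0x7C867A99.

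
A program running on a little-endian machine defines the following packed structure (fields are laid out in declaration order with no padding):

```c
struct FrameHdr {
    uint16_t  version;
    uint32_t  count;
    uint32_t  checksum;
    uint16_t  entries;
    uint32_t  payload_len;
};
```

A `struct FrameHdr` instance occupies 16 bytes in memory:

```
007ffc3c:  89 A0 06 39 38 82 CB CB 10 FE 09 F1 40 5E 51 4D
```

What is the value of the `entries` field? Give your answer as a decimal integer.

61705

`entries` follows `version` (2 B), `count` (4 B), `checksum` (4 B), so it starts at offset 2 + 4 + 4 = 10 and occupies 2 bytes.
Bytes at offsets 10..11: 09 F1.
Little-endian stores the least-significant byte at the lowest address.
Reassemble most-significant byte first: F1 09 → 0xF109.
0xF109 = 61705.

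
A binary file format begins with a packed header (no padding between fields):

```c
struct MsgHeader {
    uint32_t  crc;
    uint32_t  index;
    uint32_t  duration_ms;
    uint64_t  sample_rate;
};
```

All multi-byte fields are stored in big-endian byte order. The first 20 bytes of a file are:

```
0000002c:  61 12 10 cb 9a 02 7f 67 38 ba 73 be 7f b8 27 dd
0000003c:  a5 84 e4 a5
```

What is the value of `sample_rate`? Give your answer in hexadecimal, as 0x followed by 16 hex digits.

0x7FB827DDA584E4A5

`sample_rate` follows `crc` (4 B), `index` (4 B), `duration_ms` (4 B), so it starts at offset 4 + 4 + 4 = 12 and occupies 8 bytes.
Bytes at offsets 12..19: 7F B8 27 DD A5 84 E4 A5.
In big-endian order the high byte comes first in memory.
The bytes are already most-significant first: 0x7FB827DDA584E4A5.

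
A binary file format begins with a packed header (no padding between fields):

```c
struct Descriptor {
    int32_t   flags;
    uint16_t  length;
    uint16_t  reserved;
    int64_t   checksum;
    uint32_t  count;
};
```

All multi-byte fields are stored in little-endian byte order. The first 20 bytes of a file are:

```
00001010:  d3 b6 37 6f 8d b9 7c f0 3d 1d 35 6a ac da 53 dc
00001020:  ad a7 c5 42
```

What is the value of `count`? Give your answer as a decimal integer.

`count` follows `flags` (4 B), `length` (2 B), `reserved` (2 B), `checksum` (8 B), so it starts at offset 4 + 2 + 2 + 8 = 16 and occupies 4 bytes.
Bytes at offsets 16..19: AD A7 C5 42.
In little-endian order the low byte comes first in memory.
Reassemble most-significant byte first: 42 C5 A7 AD → 0x42C5A7AD.
0x42C5A7AD = 1120249773.

1120249773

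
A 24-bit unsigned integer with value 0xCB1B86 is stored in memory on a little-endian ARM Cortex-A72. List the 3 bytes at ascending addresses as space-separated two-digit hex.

Split into bytes (most-significant first): CB 1B 86.
Little-endian: lowest address holds the least-significant byte.
So at ascending addresses the bytes are 86 1B CB.

86 1B CB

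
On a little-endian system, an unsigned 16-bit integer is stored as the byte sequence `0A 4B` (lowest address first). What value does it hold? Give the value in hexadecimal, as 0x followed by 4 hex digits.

Little-endian stores the least-significant byte at the lowest address.
Reassemble most-significant byte first: 4B 0A → 0x4B0A.

0x4B0A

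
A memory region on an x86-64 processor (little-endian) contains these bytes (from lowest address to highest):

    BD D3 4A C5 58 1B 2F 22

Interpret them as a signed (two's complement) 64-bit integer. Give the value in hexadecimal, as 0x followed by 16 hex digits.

0x222F1B58C54AD3BD

Little-endian stores the least-significant byte at the lowest address.
Reassemble most-significant byte first: 22 2F 1B 58 C5 4A D3 BD → 0x222F1B58C54AD3BD.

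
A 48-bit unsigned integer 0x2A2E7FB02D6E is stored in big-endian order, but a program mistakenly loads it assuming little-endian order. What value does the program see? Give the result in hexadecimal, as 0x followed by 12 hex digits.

0x6E2DB07F2E2A

Stored big-endian, the bytes at ascending addresses are 2A 2E 7F B0 2D 6E.
Read back as little-endian, the first byte is least significant, giving 0x6E2DB07F2E2A.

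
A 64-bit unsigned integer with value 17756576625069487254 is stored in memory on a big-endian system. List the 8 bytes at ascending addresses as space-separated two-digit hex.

17756576625069487254 in hexadecimal, padded to 64 bits, is 0xF66C085CB4457496.
Split into bytes (most-significant first): F6 6C 08 5C B4 45 74 96.
Big-endian: lowest address holds the most-significant byte.
So the memory order matches the most-significant-first order: F6 6C 08 5C B4 45 74 96.

F6 6C 08 5C B4 45 74 96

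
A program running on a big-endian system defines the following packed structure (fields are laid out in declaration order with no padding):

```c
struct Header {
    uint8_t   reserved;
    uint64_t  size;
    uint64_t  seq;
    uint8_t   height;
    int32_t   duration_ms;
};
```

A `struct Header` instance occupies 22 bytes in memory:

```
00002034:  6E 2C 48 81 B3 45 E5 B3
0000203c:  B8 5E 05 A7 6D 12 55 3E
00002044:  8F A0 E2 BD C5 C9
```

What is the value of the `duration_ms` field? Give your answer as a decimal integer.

-490879543

`duration_ms` follows `reserved` (1 B), `size` (8 B), `seq` (8 B), `height` (1 B), so it starts at offset 1 + 8 + 8 + 1 = 18 and occupies 4 bytes.
Bytes at offsets 18..21: E2 BD C5 C9.
Big-endian: lowest address holds the most-significant byte.
The bytes are already most-significant first: 0xE2BDC5C9.
Top bit is set, so as a signed 32-bit value this is 0xE2BDC5C9 − 2^32 = -490879543.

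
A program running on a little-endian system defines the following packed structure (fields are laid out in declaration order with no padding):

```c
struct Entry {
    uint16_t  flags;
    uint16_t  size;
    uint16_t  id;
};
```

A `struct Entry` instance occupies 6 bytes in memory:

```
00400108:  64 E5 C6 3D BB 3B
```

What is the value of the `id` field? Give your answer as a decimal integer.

15291

`id` follows `flags` (2 B), `size` (2 B), so it starts at offset 2 + 2 = 4 and occupies 2 bytes.
Bytes at offsets 4..5: BB 3B.
In little-endian order the low byte comes first in memory.
Reassemble most-significant byte first: 3B BB → 0x3BBB.
0x3BBB = 15291.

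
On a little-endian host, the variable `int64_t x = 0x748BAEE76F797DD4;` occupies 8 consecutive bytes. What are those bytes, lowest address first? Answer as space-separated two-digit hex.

D4 7D 79 6F E7 AE 8B 74

Split into bytes (most-significant first): 74 8B AE E7 6F 79 7D D4.
In little-endian order the low byte comes first in memory.
So at ascending addresses the bytes are D4 7D 79 6F E7 AE 8B 74.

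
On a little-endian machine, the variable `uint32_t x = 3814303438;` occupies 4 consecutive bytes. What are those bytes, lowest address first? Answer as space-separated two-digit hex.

3814303438 in hexadecimal, padded to 32 bits, is 0xE359A6CE.
Split into bytes (most-significant first): E3 59 A6 CE.
Little-endian stores the least-significant byte at the lowest address.
So at ascending addresses the bytes are CE A6 59 E3.

CE A6 59 E3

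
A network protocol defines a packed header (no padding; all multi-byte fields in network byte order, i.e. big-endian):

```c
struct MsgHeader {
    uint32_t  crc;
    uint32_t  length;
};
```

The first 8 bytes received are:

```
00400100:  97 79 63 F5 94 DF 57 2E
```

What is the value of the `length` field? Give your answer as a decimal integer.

2497664814

`length` follows `crc` (4 bytes), so it starts at byte offset 4 and occupies 4 bytes.
Bytes at offsets 4..7: 94 DF 57 2E.
Big-endian stores the most-significant byte at the lowest address.
The bytes are already most-significant first: 0x94DF572E.
0x94DF572E = 2497664814.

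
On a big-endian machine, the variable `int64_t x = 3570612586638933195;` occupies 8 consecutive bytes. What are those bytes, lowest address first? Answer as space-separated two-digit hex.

3570612586638933195 in hexadecimal, padded to 64 bits, is 0x318D5D3AC926FCCB.
Split into bytes (most-significant first): 31 8D 5D 3A C9 26 FC CB.
Big-endian: lowest address holds the most-significant byte.
So the memory order matches the most-significant-first order: 31 8D 5D 3A C9 26 FC CB.

31 8D 5D 3A C9 26 FC CB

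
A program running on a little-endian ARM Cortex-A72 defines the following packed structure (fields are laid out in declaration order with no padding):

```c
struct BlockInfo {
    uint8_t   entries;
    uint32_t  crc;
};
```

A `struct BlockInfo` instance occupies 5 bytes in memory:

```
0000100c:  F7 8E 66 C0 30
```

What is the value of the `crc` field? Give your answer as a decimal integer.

`crc` follows `entries` (1 byte), so it starts at byte offset 1 and occupies 4 bytes.
Bytes at offsets 1..4: 8E 66 C0 30.
Little-endian: lowest address holds the least-significant byte.
Reassemble most-significant byte first: 30 C0 66 8E → 0x30C0668E.
0x30C0668E = 817915534.

817915534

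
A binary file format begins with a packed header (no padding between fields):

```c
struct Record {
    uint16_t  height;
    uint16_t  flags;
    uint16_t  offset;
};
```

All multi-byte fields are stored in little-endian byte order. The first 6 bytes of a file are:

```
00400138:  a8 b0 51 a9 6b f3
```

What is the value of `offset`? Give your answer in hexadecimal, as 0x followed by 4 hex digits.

`offset` follows `height` (2 B), `flags` (2 B), so it starts at offset 2 + 2 = 4 and occupies 2 bytes.
Bytes at offsets 4..5: 6B F3.
Little-endian: lowest address holds the least-significant byte.
Reassemble most-significant byte first: F3 6B → 0xF36B.

0xF36B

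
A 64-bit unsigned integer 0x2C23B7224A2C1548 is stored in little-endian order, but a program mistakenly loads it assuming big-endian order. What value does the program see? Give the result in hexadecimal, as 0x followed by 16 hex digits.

0x48152C4A22B7232C

Stored little-endian, the bytes at ascending addresses are 48 15 2C 4A 22 B7 23 2C.
Read back as big-endian, the last byte is least significant, giving 0x48152C4A22B7232C.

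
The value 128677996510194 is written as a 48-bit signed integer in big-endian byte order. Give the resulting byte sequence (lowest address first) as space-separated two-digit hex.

75 08 2E 45 BB F2

128677996510194 in hexadecimal, padded to 48 bits, is 0x75082E45BBF2.
Split into bytes (most-significant first): 75 08 2E 45 BB F2.
Big-endian stores the most-significant byte at the lowest address.
So the memory order matches the most-significant-first order: 75 08 2E 45 BB F2.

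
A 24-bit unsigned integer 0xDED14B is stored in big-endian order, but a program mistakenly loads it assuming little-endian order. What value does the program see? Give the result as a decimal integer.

4968926

Stored big-endian, the bytes at ascending addresses are DE D1 4B.
Read back as little-endian, the first byte is least significant, giving 0x4BD1DE.
0x4BD1DE = 4968926.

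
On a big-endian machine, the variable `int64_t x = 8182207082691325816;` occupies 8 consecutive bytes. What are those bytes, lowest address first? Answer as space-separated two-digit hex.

8182207082691325816 in hexadecimal, padded to 64 bits, is 0x718D09FD92806F78.
Split into bytes (most-significant first): 71 8D 09 FD 92 80 6F 78.
Big-endian stores the most-significant byte at the lowest address.
So the memory order matches the most-significant-first order: 71 8D 09 FD 92 80 6F 78.

71 8D 09 FD 92 80 6F 78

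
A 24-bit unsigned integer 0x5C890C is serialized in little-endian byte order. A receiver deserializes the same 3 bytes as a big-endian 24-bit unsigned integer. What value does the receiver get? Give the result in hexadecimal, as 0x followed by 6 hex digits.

Stored little-endian, the bytes at ascending addresses are 0C 89 5C.
Read back as big-endian, the last byte is least significant, giving 0x0C895C.

0x0C895C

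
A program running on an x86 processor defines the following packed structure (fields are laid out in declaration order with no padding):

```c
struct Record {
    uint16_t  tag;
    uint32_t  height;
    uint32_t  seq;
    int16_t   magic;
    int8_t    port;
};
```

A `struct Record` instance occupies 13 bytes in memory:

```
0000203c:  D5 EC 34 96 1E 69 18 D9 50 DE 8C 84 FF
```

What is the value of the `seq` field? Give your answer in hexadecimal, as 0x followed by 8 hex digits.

`seq` follows `tag` (2 B), `height` (4 B), so it starts at offset 2 + 4 = 6 and occupies 4 bytes.
Bytes at offsets 6..9: 18 D9 50 DE.
Little-endian: lowest address holds the least-significant byte.
Reassemble most-significant byte first: DE 50 D9 18 → 0xDE50D918.

0xDE50D918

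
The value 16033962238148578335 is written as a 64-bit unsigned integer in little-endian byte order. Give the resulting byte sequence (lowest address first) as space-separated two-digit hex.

1F 8C DF 3A B4 13 84 DE

16033962238148578335 in hexadecimal, padded to 64 bits, is 0xDE8413B43ADF8C1F.
Split into bytes (most-significant first): DE 84 13 B4 3A DF 8C 1F.
Little-endian stores the least-significant byte at the lowest address.
So at ascending addresses the bytes are 1F 8C DF 3A B4 13 84 DE.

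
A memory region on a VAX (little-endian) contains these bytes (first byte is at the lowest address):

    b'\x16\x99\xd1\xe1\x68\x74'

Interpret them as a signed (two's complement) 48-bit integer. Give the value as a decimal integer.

Little-endian: lowest address holds the least-significant byte.
Reassemble most-significant byte first: 74 68 E1 D1 99 16 → 0x7468E1D19916.
0x7468E1D19916 = 127993814030614.

127993814030614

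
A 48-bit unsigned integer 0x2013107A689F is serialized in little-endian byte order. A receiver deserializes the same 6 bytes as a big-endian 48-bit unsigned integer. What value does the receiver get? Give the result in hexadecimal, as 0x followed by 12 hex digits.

Stored little-endian, the bytes at ascending addresses are 9F 68 7A 10 13 20.
Read back as big-endian, the last byte is least significant, giving 0x9F687A101320.

0x9F687A101320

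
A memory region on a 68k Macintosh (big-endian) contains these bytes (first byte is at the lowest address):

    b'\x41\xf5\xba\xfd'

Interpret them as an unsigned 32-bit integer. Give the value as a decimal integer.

1106623229

In big-endian order the high byte comes first in memory.
The bytes are already most-significant first: 0x41F5BAFD.
0x41F5BAFD = 1106623229.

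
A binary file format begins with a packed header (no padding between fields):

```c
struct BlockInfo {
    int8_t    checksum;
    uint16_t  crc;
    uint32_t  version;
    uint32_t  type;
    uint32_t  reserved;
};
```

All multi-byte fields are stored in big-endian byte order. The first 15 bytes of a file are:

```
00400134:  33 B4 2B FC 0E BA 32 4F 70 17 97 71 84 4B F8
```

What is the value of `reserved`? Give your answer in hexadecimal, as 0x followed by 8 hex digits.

`reserved` follows `checksum` (1 B), `crc` (2 B), `version` (4 B), `type` (4 B), so it starts at offset 1 + 2 + 4 + 4 = 11 and occupies 4 bytes.
Bytes at offsets 11..14: 71 84 4B F8.
In big-endian order the high byte comes first in memory.
The bytes are already most-significant first: 0x71844BF8.

0x71844BF8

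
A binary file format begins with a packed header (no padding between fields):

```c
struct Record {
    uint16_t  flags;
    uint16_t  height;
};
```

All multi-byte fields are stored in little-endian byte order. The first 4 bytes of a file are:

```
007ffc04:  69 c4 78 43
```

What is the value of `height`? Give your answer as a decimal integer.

17272

`height` follows `flags` (2 bytes), so it starts at byte offset 2 and occupies 2 bytes.
Bytes at offsets 2..3: 78 43.
Little-endian stores the least-significant byte at the lowest address.
Reassemble most-significant byte first: 43 78 → 0x4378.
0x4378 = 17272.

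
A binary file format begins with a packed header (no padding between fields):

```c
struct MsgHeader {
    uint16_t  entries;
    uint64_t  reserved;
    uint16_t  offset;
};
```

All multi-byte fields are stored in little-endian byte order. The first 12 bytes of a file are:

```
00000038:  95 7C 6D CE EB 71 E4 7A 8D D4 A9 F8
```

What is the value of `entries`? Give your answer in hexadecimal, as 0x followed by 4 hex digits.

`entries` is the first field, at byte offset 0, occupying 2 bytes.
Bytes at offsets 0..1: 95 7C.
Little-endian stores the least-significant byte at the lowest address.
Reassemble most-significant byte first: 7C 95 → 0x7C95.

0x7C95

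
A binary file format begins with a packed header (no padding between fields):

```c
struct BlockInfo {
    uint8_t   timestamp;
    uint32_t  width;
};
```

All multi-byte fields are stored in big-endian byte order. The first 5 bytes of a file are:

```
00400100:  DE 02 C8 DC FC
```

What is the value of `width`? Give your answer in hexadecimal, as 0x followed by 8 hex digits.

`width` follows `timestamp` (1 byte), so it starts at byte offset 1 and occupies 4 bytes.
Bytes at offsets 1..4: 02 C8 DC FC.
Big-endian: lowest address holds the most-significant byte.
The bytes are already most-significant first: 0x02C8DCFC.

0x02C8DCFC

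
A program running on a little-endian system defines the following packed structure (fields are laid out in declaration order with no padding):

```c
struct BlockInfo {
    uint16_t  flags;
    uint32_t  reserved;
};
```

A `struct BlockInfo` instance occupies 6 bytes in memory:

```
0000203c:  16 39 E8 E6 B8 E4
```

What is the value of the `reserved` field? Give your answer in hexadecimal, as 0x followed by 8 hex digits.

0xE4B8E6E8

`reserved` follows `flags` (2 bytes), so it starts at byte offset 2 and occupies 4 bytes.
Bytes at offsets 2..5: E8 E6 B8 E4.
In little-endian order the low byte comes first in memory.
Reassemble most-significant byte first: E4 B8 E6 E8 → 0xE4B8E6E8.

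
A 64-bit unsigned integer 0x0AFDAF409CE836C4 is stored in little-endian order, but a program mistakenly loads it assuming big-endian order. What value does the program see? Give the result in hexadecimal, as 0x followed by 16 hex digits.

Stored little-endian, the bytes at ascending addresses are C4 36 E8 9C 40 AF FD 0A.
Read back as big-endian, the last byte is least significant, giving 0xC436E89C40AFFD0A.

0xC436E89C40AFFD0A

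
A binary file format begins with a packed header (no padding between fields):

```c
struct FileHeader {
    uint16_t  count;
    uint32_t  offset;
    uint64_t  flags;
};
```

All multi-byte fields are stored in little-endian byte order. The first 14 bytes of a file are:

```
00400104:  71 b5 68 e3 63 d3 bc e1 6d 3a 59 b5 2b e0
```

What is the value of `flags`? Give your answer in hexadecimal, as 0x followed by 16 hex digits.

`flags` follows `count` (2 B), `offset` (4 B), so it starts at offset 2 + 4 = 6 and occupies 8 bytes.
Bytes at offsets 6..13: BC E1 6D 3A 59 B5 2B E0.
Little-endian stores the least-significant byte at the lowest address.
Reassemble most-significant byte first: E0 2B B5 59 3A 6D E1 BC → 0xE02BB5593A6DE1BC.

0xE02BB5593A6DE1BC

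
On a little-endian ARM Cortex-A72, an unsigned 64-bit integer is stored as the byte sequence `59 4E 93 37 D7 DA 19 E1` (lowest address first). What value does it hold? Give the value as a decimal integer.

16220236150836776537

Little-endian stores the least-significant byte at the lowest address.
Reassemble most-significant byte first: E1 19 DA D7 37 93 4E 59 → 0xE119DAD737934E59.
0xE119DAD737934E59 = 16220236150836776537.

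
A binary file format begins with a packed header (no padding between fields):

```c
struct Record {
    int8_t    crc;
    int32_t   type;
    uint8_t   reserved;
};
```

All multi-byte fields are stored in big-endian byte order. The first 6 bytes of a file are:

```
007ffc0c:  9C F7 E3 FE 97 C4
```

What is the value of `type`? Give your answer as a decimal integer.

`type` follows `crc` (1 byte), so it starts at byte offset 1 and occupies 4 bytes.
Bytes at offsets 1..4: F7 E3 FE 97.
Big-endian stores the most-significant byte at the lowest address.
The bytes are already most-significant first: 0xF7E3FE97.
Top bit is set, so as a signed 32-bit value this is 0xF7E3FE97 − 2^32 = -136053097.

-136053097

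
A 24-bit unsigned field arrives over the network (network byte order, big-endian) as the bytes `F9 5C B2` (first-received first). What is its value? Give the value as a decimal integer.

Big-endian: lowest address holds the most-significant byte.
The bytes are already most-significant first: 0xF95CB2.
0xF95CB2 = 16342194.

16342194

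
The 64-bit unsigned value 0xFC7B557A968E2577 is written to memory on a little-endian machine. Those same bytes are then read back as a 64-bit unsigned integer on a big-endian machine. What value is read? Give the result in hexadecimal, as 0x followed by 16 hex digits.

0x77258E967A557BFC

Stored little-endian, the bytes at ascending addresses are 77 25 8E 96 7A 55 7B FC.
Read back as big-endian, the last byte is least significant, giving 0x77258E967A557BFC.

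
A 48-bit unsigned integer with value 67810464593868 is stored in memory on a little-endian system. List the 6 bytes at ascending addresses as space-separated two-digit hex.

CC 77 A7 5A AC 3D

67810464593868 in hexadecimal, padded to 48 bits, is 0x3DAC5AA777CC.
Split into bytes (most-significant first): 3D AC 5A A7 77 CC.
Little-endian stores the least-significant byte at the lowest address.
So at ascending addresses the bytes are CC 77 A7 5A AC 3D.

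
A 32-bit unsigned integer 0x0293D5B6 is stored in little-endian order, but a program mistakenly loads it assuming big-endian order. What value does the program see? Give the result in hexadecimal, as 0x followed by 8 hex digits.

Stored little-endian, the bytes at ascending addresses are B6 D5 93 02.
Read back as big-endian, the last byte is least significant, giving 0xB6D59302.

0xB6D59302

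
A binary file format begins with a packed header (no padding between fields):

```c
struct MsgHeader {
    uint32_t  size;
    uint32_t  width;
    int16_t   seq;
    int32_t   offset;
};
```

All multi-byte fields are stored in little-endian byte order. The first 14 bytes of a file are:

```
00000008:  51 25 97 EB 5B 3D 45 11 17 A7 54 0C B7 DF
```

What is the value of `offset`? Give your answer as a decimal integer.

`offset` follows `size` (4 B), `width` (4 B), `seq` (2 B), so it starts at offset 4 + 4 + 2 = 10 and occupies 4 bytes.
Bytes at offsets 10..13: 54 0C B7 DF.
In little-endian order the low byte comes first in memory.
Reassemble most-significant byte first: DF B7 0C 54 → 0xDFB70C54.
Top bit is set, so as a signed 32-bit value this is 0xDFB70C54 − 2^32 = -541651884.

-541651884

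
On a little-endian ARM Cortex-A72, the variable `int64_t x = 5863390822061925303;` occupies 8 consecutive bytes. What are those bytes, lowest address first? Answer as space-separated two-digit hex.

B7 63 49 18 E3 F2 5E 51

5863390822061925303 in hexadecimal, padded to 64 bits, is 0x515EF2E3184963B7.
Split into bytes (most-significant first): 51 5E F2 E3 18 49 63 B7.
Little-endian stores the least-significant byte at the lowest address.
So at ascending addresses the bytes are B7 63 49 18 E3 F2 5E 51.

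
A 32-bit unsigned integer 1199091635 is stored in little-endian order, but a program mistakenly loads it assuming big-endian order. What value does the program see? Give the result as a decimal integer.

1199091635 in 32-bit hexadecimal is 0x4778AFB3.
Stored little-endian, the bytes at ascending addresses are B3 AF 78 47.
Read back as big-endian, the last byte is least significant, giving 0xB3AF7847.
0xB3AF7847 = 3014621255.

3014621255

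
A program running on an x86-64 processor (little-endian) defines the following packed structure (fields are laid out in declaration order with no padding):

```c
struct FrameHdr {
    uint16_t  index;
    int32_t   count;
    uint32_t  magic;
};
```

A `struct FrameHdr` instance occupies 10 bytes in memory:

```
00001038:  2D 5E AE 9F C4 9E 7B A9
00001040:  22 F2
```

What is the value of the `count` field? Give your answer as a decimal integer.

-1631281234

`count` follows `index` (2 bytes), so it starts at byte offset 2 and occupies 4 bytes.
Bytes at offsets 2..5: AE 9F C4 9E.
Little-endian stores the least-significant byte at the lowest address.
Reassemble most-significant byte first: 9E C4 9F AE → 0x9EC49FAE.
Top bit is set, so as a signed 32-bit value this is 0x9EC49FAE − 2^32 = -1631281234.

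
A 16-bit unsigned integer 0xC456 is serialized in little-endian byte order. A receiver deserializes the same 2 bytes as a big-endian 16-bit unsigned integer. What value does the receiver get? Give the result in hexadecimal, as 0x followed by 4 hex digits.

Stored little-endian, the bytes at ascending addresses are 56 C4.
Read back as big-endian, the last byte is least significant, giving 0x56C4.

0x56C4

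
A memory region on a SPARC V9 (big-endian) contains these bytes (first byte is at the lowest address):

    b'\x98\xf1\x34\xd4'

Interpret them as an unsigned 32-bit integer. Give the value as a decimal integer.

Big-endian stores the most-significant byte at the lowest address.
The bytes are already most-significant first: 0x98F134D4.
0x98F134D4 = 2565944532.

2565944532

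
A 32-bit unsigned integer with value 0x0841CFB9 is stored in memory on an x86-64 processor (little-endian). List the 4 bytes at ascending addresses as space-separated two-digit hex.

Split into bytes (most-significant first): 08 41 CF B9.
Little-endian: lowest address holds the least-significant byte.
So at ascending addresses the bytes are B9 CF 41 08.

B9 CF 41 08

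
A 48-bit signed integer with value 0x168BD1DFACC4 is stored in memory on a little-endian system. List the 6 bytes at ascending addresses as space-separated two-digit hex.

Split into bytes (most-significant first): 16 8B D1 DF AC C4.
Little-endian stores the least-significant byte at the lowest address.
So at ascending addresses the bytes are C4 AC DF D1 8B 16.

C4 AC DF D1 8B 16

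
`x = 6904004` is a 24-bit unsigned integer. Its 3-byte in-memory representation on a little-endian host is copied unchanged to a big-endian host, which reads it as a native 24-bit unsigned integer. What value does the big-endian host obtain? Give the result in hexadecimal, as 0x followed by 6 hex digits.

0xC45869

6904004 in 24-bit hexadecimal is 0x6958C4.
Stored little-endian, the bytes at ascending addresses are C4 58 69.
Read back as big-endian, the last byte is least significant, giving 0xC45869.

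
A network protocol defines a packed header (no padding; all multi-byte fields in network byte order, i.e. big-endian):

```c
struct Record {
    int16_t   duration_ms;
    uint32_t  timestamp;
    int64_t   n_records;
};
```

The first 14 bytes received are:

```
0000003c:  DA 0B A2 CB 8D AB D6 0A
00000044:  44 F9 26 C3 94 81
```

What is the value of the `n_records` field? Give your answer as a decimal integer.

-3023528362937969535

`n_records` follows `duration_ms` (2 B), `timestamp` (4 B), so it starts at offset 2 + 4 = 6 and occupies 8 bytes.
Bytes at offsets 6..13: D6 0A 44 F9 26 C3 94 81.
Big-endian stores the most-significant byte at the lowest address.
The bytes are already most-significant first: 0xD60A44F926C39481.
Top bit is set, so as a signed 64-bit value this is 0xD60A44F926C39481 − 2^64 = -3023528362937969535.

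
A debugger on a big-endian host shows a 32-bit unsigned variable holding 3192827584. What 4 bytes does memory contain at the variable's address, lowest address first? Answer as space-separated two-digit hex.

3192827584 in hexadecimal, padded to 32 bits, is 0xBE4EAEC0.
Split into bytes (most-significant first): BE 4E AE C0.
In big-endian order the high byte comes first in memory.
So the memory order matches the most-significant-first order: BE 4E AE C0.

BE 4E AE C0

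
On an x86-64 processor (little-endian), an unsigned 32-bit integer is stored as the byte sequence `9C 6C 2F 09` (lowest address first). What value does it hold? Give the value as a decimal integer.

154102940

Little-endian: lowest address holds the least-significant byte.
Reassemble most-significant byte first: 09 2F 6C 9C → 0x092F6C9C.
0x092F6C9C = 154102940.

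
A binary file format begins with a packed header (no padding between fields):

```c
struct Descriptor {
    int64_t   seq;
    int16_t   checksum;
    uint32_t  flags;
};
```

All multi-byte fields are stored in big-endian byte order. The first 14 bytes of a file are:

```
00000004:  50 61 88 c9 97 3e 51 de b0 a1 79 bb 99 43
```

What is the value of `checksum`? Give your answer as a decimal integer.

`checksum` follows `seq` (8 bytes), so it starts at byte offset 8 and occupies 2 bytes.
Bytes at offsets 8..9: B0 A1.
Big-endian: lowest address holds the most-significant byte.
The bytes are already most-significant first: 0xB0A1.
Top bit is set, so as a signed 16-bit value this is 0xB0A1 − 2^16 = -20319.

-20319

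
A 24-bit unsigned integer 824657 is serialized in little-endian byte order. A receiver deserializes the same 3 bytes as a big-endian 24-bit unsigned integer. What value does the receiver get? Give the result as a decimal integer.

824657 in 24-bit hexadecimal is 0x0C9551.
Stored little-endian, the bytes at ascending addresses are 51 95 0C.
Read back as big-endian, the last byte is least significant, giving 0x51950C.
0x51950C = 5346572.

5346572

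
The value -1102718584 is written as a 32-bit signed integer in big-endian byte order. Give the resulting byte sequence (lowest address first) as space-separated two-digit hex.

BE 45 D9 88

Two's complement of -1102718584 in 32 bits: 1102718584 = 0x41BA2678; invert → 0xBE45D987; add 1 → 0xBE45D988.
Split into bytes (most-significant first): BE 45 D9 88.
Big-endian: lowest address holds the most-significant byte.
So the memory order matches the most-significant-first order: BE 45 D9 88.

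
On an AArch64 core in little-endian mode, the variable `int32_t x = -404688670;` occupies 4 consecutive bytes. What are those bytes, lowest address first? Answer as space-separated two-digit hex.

Two's complement of -404688670 in 32 bits: 404688670 = 0x181F0F1E; invert → 0xE7E0F0E1; add 1 → 0xE7E0F0E2.
Split into bytes (most-significant first): E7 E0 F0 E2.
Little-endian: lowest address holds the least-significant byte.
So at ascending addresses the bytes are E2 F0 E0 E7.

E2 F0 E0 E7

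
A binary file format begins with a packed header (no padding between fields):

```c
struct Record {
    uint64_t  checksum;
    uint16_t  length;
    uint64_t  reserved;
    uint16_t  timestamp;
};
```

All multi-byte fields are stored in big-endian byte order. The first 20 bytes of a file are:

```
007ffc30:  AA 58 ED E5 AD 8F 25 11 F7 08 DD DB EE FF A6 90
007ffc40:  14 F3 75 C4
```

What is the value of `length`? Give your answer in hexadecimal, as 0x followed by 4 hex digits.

`length` follows `checksum` (8 bytes), so it starts at byte offset 8 and occupies 2 bytes.
Bytes at offsets 8..9: F7 08.
Big-endian: lowest address holds the most-significant byte.
The bytes are already most-significant first: 0xF708.

0xF708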